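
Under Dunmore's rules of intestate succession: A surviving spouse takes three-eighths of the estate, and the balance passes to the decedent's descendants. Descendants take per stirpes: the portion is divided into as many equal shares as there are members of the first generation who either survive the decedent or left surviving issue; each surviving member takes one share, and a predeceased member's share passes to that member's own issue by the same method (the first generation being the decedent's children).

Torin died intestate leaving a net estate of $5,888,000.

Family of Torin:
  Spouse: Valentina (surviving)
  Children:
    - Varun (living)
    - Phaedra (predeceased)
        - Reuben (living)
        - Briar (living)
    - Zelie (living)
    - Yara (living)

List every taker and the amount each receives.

Valentina: $2,208,000; Varun: $920,000; Reuben: $460,000; Briar: $460,000; Zelie: $920,000; Yara: $920,000

Valentina takes three-eighths of $5,888,000 = $2,208,000. The remaining $3,680,000 passes to the descendants.
The descendants' portion ($3,680,000) is divided into 4 shares of $920,000: Varun, Zelie, and Yara each take $920,000; Phaedra's $920,000 share passes to Phaedra's issue.
Phaedra's share ($920,000) is divided into 2 shares of $460,000: Reuben and Briar each take $460,000.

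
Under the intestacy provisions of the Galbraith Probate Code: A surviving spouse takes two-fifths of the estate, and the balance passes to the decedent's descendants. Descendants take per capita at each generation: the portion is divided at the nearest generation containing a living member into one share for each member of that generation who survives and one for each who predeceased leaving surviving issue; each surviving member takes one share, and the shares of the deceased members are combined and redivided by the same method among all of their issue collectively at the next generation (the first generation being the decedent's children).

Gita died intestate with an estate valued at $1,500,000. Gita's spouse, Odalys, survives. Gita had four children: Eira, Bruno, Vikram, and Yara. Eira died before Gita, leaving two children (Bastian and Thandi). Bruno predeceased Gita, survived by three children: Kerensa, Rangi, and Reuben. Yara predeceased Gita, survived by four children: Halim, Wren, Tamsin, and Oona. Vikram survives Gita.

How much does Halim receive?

Odalys takes two-fifths of $1,500,000 = $600,000. The remaining $900,000 passes to the descendants.
The descendants' portion ($900,000) is divided at the children's generation into 4 shares of $225,000. Vikram takes $225,000. The 3 shares of the deceased (Eira, Bruno, and Yara) are combined into a pool of $675,000.
That pool ($675,000) is divided at the grandchildren's generation equally among Bastian, Thandi, Kerensa, Rangi, Reuben, Halim, Wren, Tamsin, and Oona: $75,000 each.

Halim receives $75,000.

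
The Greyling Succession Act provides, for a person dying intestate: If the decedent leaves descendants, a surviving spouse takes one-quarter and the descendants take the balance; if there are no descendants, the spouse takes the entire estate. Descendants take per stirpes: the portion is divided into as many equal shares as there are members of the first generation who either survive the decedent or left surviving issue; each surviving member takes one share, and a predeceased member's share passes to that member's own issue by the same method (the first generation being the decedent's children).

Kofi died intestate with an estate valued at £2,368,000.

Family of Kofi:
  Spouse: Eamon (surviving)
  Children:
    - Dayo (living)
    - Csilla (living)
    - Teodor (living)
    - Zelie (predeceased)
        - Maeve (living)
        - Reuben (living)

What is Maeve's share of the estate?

Eamon takes one-quarter of £2,368,000 = £592,000. The remaining £1,776,000 passes to the descendants.
The descendants' portion (£1,776,000) is divided into 4 shares of £444,000: Dayo, Csilla, and Teodor each take £444,000; Zelie's £444,000 share passes to Zelie's issue.
Zelie's share (£444,000) is divided into 2 shares of £222,000: Maeve and Reuben each take £222,000.

Maeve receives £222,000.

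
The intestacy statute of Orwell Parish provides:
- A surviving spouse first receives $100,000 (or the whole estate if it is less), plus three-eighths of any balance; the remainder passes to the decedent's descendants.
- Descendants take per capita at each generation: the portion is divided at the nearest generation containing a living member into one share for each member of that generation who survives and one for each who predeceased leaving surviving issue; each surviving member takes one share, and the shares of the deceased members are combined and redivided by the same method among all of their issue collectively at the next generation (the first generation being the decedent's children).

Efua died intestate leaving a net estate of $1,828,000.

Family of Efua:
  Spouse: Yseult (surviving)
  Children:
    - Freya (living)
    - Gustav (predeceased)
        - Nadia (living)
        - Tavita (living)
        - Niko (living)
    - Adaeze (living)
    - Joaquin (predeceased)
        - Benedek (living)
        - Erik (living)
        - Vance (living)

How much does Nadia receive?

Nadia receives $90,000.

Yseult first takes $100,000, leaving a balance of $1,728,000. Yseult then takes three-eighths of the balance ($648,000), for a total of $748,000. The remaining $1,080,000 passes to the descendants.
The descendants' portion ($1,080,000) is divided at the children's generation into 4 shares of $270,000. Freya and Adaeze each take $270,000. The 2 shares of the deceased (Gustav and Joaquin) are combined into a pool of $540,000.
That pool ($540,000) is divided at the grandchildren's generation equally among Nadia, Tavita, Niko, Benedek, Erik, and Vance: $90,000 each.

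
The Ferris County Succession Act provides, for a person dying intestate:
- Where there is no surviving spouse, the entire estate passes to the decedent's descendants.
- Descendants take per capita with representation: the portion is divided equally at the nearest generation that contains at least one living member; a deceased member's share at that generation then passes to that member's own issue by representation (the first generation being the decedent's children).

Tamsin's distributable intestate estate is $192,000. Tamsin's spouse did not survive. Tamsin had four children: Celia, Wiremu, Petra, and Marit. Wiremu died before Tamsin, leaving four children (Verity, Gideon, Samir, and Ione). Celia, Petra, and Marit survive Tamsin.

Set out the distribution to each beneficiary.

The entire $192,000 passes to the descendants.
That amount ($192,000) is divided into 4 shares of $48,000: Celia, Petra, and Marit each take $48,000; Wiremu's $48,000 share passes to Wiremu's issue.
Wiremu's share ($48,000) is divided into 4 shares of $12,000: Verity, Gideon, Samir, and Ione each take $12,000.

Celia: $48,000; Verity: $12,000; Gideon: $12,000; Samir: $12,000; Ione: $12,000; Petra: $48,000; Marit: $48,000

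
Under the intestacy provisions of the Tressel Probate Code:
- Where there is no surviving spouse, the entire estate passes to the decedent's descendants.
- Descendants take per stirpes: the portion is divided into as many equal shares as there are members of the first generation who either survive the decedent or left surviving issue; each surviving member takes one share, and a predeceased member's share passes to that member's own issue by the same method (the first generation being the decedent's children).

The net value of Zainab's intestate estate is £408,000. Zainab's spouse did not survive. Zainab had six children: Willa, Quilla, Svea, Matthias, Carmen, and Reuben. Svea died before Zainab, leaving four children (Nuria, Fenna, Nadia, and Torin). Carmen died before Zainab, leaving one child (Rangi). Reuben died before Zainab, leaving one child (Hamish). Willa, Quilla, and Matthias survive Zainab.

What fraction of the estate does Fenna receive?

Fenna receives 1/24 of the estate.

The entire £408,000 passes to the descendants.
That amount (£408,000) is divided into 6 shares of £68,000: Willa, Quilla, and Matthias each take £68,000; Svea's £68,000 share passes to Svea's issue; Carmen's £68,000 share passes to Carmen's issue; Reuben's £68,000 share passes to Reuben's issue.
Svea's share (£68,000) is divided into 4 shares of £17,000: Nuria, Fenna, Nadia, and Torin each take £17,000.
Carmen's share (£68,000) passes entirely to Rangi.
Reuben's share (£68,000) passes entirely to Hamish.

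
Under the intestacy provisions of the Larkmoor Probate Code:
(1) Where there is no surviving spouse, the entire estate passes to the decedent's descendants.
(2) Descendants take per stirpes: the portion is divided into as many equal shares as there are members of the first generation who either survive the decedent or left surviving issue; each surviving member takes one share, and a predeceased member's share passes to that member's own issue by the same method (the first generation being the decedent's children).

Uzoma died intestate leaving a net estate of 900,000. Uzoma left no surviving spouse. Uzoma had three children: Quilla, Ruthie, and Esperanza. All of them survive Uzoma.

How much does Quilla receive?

The entire 900,000 passes to the descendants.
That amount (900,000) is divided into 3 shares of 300,000: Quilla, Ruthie, and Esperanza each take 300,000.

Quilla receives 300,000.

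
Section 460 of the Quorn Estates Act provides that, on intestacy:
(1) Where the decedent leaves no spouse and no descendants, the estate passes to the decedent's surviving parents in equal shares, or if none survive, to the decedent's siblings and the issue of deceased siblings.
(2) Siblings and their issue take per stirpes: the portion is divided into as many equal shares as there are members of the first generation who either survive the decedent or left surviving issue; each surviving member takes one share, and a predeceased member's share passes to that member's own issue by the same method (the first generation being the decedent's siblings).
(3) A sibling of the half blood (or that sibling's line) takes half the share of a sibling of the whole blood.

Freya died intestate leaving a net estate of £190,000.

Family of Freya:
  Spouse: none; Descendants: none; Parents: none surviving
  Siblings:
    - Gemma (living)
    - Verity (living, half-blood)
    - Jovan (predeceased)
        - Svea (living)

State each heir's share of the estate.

Gemma: £76,000; Verity: £38,000; Svea: £76,000

The entire £190,000 passes to the siblings and their issue.
Counting each half-blood sibling's line as half a unit, there are 5/2 units in £190,000, so one unit is £76,000. Whole-blood lines (Gemma and Jovan) take £76,000 each; half-blood lines (Verity) take £38,000 each.
Jovan's share (£76,000) passes entirely to Svea.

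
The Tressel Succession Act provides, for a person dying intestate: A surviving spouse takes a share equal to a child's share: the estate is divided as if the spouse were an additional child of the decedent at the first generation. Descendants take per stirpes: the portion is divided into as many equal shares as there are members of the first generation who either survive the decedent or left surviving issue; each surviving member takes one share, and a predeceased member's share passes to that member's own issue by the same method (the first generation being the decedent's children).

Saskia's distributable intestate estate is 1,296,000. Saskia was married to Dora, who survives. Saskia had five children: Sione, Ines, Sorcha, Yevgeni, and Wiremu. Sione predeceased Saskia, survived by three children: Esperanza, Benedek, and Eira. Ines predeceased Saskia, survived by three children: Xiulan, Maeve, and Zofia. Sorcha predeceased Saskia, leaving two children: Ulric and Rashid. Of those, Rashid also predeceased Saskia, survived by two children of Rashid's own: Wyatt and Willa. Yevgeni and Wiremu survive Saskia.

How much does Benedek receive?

The spouse counts as an additional share at the children's level, so there are 6 primary shares of 216,000. Dora takes one such share (216,000).
The children's combined portion (1,080,000) is divided into 5 shares of 216,000: Yevgeni and Wiremu each take 216,000; Sione's 216,000 share passes to Sione's issue; Ines's 216,000 share passes to Ines's issue; Sorcha's 216,000 share passes to Sorcha's issue.
Sione's share (216,000) is divided into 3 shares of 72,000: Esperanza, Benedek, and Eira each take 72,000.
Ines's share (216,000) is divided into 3 shares of 72,000: Xiulan, Maeve, and Zofia each take 72,000.
Sorcha's share (216,000) is divided into 2 shares of 108,000: Ulric takes 108,000; Rashid's 108,000 share passes to Rashid's issue.
Rashid's share (108,000) is divided into 2 shares of 54,000: Wyatt and Willa each take 54,000.

Benedek receives 72,000.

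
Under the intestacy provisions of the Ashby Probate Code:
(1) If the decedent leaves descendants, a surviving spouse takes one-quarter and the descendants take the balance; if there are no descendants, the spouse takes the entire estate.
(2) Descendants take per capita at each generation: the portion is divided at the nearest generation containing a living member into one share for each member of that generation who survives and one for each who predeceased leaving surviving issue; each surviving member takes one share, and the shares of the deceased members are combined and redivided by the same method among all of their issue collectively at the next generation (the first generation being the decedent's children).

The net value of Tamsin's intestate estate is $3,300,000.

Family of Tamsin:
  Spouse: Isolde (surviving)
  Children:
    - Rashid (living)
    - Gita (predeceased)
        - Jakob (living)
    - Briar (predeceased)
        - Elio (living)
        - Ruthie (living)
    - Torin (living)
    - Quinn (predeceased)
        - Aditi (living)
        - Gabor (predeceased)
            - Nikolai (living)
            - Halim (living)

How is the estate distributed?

Isolde takes one-quarter of $3,300,000 = $825,000. The remaining $2,475,000 passes to the descendants.
The descendants' portion ($2,475,000) is divided at the children's generation into 5 shares of $495,000. Rashid and Torin each take $495,000. The 3 shares of the deceased (Gita, Briar, and Quinn) are combined into a pool of $1,485,000.
That pool ($1,485,000) is divided at the grandchildren's generation into 5 shares of $297,000. Jakob, Elio, Ruthie, and Aditi each take $297,000. The remaining share for the deceased Gabor ($297,000) is carried to the next generation.
That pool ($297,000) is divided at the great-grandchildren's generation equally among Nikolai and Halim: $148,500 each.

Isolde: $825,000; Rashid: $495,000; Jakob: $297,000; Elio: $297,000; Ruthie: $297,000; Torin: $495,000; Aditi: $297,000; Nikolai: $148,500; Halim: $148,500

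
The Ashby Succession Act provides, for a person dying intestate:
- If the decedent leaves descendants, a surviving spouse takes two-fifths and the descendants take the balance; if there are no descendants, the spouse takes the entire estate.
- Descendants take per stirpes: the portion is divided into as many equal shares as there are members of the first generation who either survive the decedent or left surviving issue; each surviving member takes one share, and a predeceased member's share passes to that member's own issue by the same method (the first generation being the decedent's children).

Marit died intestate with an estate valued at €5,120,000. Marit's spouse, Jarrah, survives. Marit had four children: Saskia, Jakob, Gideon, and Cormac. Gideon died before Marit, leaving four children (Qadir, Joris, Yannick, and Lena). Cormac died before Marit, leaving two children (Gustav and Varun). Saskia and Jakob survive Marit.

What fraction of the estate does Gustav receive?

Jarrah takes two-fifths of €5,120,000 = €2,048,000. The remaining €3,072,000 passes to the descendants.
The descendants' portion (€3,072,000) is divided into 4 shares of €768,000: Saskia and Jakob each take €768,000; Gideon's €768,000 share passes to Gideon's issue; Cormac's €768,000 share passes to Cormac's issue.
Gideon's share (€768,000) is divided into 4 shares of €192,000: Qadir, Joris, Yannick, and Lena each take €192,000.
Cormac's share (€768,000) is divided into 2 shares of €384,000: Gustav and Varun each take €384,000.

Gustav receives 3/40 of the estate.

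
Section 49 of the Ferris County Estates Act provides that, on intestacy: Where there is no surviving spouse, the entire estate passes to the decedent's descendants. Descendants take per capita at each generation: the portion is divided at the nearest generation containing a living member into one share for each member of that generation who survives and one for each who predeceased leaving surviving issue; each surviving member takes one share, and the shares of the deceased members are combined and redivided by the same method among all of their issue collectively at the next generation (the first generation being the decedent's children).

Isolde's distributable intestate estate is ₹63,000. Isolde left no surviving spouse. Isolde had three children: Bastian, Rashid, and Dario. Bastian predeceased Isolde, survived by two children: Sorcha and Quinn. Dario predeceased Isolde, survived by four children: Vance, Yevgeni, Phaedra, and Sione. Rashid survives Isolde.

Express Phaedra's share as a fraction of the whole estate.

Phaedra receives 1/9 of the estate.

The entire ₹63,000 passes to the descendants.
That amount (₹63,000) is divided at the children's generation into 3 shares of ₹21,000. Rashid takes ₹21,000. The 2 shares of the deceased (Bastian and Dario) are combined into a pool of ₹42,000.
That pool (₹42,000) is divided at the grandchildren's generation equally among Sorcha, Quinn, Vance, Yevgeni, Phaedra, and Sione: ₹7,000 each.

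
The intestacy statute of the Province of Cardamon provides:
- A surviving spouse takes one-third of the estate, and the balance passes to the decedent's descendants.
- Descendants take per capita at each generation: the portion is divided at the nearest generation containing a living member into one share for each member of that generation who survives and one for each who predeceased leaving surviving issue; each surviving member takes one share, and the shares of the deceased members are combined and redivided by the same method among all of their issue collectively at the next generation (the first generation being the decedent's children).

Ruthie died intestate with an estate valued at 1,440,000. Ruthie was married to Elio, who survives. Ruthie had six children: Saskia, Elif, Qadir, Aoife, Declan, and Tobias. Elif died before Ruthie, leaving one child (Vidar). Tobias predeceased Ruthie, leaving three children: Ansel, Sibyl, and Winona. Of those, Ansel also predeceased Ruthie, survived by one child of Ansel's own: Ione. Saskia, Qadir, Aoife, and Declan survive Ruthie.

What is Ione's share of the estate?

Ione receives 80,000.

Elio takes one-third of 1,440,000 = 480,000. The remaining 960,000 passes to the descendants.
The descendants' portion (960,000) is divided at the children's generation into 6 shares of 160,000. Saskia, Qadir, Aoife, and Declan each take 160,000. The 2 shares of the deceased (Elif and Tobias) are combined into a pool of 320,000.
That pool (320,000) is divided at the grandchildren's generation into 4 shares of 80,000. Vidar, Sibyl, and Winona each take 80,000. The remaining share for the deceased Ansel (80,000) is carried to the next generation.
That pool (80,000) passes entirely to Ione, the sole taker at the great-grandchildren's generation.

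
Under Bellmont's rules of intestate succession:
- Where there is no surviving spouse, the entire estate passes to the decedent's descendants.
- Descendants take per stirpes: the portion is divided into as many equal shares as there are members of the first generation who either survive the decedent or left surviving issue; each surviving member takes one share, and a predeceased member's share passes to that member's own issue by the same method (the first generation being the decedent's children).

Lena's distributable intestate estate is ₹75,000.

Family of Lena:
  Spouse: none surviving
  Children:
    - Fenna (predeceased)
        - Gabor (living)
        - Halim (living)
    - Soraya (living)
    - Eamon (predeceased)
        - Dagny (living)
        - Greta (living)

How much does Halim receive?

The entire ₹75,000 passes to the descendants.
That amount (₹75,000) is divided into 3 shares of ₹25,000: Soraya takes ₹25,000; Fenna's ₹25,000 share passes to Fenna's issue; Eamon's ₹25,000 share passes to Eamon's issue.
Fenna's share (₹25,000) is divided into 2 shares of ₹12,500: Gabor and Halim each take ₹12,500.
Eamon's share (₹25,000) is divided into 2 shares of ₹12,500: Dagny and Greta each take ₹12,500.

Halim receives ₹12,500.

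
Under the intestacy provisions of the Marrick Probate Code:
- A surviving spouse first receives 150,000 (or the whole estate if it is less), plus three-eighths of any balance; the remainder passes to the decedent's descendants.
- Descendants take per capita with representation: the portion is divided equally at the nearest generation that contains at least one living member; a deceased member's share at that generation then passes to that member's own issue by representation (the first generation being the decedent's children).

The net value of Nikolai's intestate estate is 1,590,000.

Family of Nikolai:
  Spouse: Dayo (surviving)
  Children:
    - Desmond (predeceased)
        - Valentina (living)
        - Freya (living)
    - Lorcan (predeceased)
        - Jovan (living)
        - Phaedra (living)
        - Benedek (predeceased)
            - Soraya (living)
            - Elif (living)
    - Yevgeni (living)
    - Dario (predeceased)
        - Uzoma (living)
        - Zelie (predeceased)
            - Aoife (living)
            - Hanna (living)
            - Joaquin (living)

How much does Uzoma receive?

Uzoma receives 112,500.

Dayo first takes 150,000, leaving a balance of 1,440,000. Dayo then takes three-eighths of the balance (540,000), for a total of 690,000. The remaining 900,000 passes to the descendants.
The descendants' portion (900,000) is divided into 4 shares of 225,000: Yevgeni takes 225,000; Desmond's 225,000 share passes to Desmond's issue; Lorcan's 225,000 share passes to Lorcan's issue; Dario's 225,000 share passes to Dario's issue.
Desmond's share (225,000) is divided into 2 shares of 112,500: Valentina and Freya each take 112,500.
Lorcan's share (225,000) is divided into 3 shares of 75,000: Jovan and Phaedra each take 75,000; Benedek's 75,000 share passes to Benedek's issue.
Benedek's share (75,000) is divided into 2 shares of 37,500: Soraya and Elif each take 37,500.
Dario's share (225,000) is divided into 2 shares of 112,500: Uzoma takes 112,500; Zelie's 112,500 share passes to Zelie's issue.
Zelie's share (112,500) is divided into 3 shares of 37,500: Aoife, Hanna, and Joaquin each take 37,500.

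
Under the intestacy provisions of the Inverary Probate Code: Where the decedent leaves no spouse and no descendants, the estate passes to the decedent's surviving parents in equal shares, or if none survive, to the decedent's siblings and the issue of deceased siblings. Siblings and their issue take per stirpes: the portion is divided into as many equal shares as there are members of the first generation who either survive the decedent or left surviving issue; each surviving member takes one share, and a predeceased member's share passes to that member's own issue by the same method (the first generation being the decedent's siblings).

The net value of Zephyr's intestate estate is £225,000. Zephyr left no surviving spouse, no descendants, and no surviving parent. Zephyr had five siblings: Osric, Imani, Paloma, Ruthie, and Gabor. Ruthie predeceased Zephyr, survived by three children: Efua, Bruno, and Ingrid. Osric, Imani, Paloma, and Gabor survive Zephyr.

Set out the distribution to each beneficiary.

Osric: £45,000; Imani: £45,000; Paloma: £45,000; Efua: £15,000; Bruno: £15,000; Ingrid: £15,000; Gabor: £45,000

The entire £225,000 passes to the siblings and their issue.
That amount (£225,000) is divided into 5 shares of £45,000: Osric, Imani, Paloma, and Gabor each take £45,000; Ruthie's £45,000 share passes to Ruthie's issue.
Ruthie's share (£45,000) is divided into 3 shares of £15,000: Efua, Bruno, and Ingrid each take £15,000.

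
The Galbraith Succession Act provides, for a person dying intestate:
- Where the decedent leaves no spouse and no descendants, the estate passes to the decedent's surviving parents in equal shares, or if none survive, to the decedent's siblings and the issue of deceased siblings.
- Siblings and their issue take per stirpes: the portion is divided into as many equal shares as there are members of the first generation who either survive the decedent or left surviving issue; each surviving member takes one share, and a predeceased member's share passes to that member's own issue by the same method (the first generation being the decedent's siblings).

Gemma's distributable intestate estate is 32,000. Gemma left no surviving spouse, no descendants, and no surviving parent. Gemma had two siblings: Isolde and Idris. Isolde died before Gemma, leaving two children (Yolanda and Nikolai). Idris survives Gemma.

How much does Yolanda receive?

The entire 32,000 passes to the siblings and their issue.
That amount (32,000) is divided into 2 shares of 16,000: Idris takes 16,000; Isolde's 16,000 share passes to Isolde's issue.
Isolde's share (16,000) is divided into 2 shares of 8,000: Yolanda and Nikolai each take 8,000.

Yolanda receives 8,000.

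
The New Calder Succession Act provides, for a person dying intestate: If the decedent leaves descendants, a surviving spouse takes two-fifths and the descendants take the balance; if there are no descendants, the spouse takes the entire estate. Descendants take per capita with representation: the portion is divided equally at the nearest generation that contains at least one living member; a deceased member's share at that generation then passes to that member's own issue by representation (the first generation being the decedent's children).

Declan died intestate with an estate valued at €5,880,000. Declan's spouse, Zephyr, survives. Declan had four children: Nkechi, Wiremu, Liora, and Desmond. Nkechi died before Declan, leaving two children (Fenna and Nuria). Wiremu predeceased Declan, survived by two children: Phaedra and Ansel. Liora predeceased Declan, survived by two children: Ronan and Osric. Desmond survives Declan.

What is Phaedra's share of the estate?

Zephyr takes two-fifths of €5,880,000 = €2,352,000. The remaining €3,528,000 passes to the descendants.
The descendants' portion (€3,528,000) is divided into 4 shares of €882,000: Desmond takes €882,000; Nkechi's €882,000 share passes to Nkechi's issue; Wiremu's €882,000 share passes to Wiremu's issue; Liora's €882,000 share passes to Liora's issue.
Nkechi's share (€882,000) is divided into 2 shares of €441,000: Fenna and Nuria each take €441,000.
Wiremu's share (€882,000) is divided into 2 shares of €441,000: Phaedra and Ansel each take €441,000.
Liora's share (€882,000) is divided into 2 shares of €441,000: Ronan and Osric each take €441,000.

Phaedra receives €441,000.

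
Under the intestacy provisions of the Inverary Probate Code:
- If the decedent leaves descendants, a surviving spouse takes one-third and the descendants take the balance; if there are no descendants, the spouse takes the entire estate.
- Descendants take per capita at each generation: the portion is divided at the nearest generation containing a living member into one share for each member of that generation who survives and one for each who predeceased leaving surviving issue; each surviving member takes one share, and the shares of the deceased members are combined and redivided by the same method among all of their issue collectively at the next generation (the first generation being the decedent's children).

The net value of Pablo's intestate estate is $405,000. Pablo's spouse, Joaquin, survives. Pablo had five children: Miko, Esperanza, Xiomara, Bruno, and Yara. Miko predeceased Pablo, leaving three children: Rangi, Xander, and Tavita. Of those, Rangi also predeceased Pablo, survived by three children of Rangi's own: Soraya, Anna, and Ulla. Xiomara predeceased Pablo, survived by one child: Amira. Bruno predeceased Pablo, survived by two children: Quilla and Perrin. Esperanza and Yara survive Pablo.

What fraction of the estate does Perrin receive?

Joaquin takes one-third of $405,000 = $135,000. The remaining $270,000 passes to the descendants.
The descendants' portion ($270,000) is divided at the children's generation into 5 shares of $54,000. Esperanza and Yara each take $54,000. The 3 shares of the deceased (Miko, Xiomara, and Bruno) are combined into a pool of $162,000.
That pool ($162,000) is divided at the grandchildren's generation into 6 shares of $27,000. Xander, Tavita, Amira, Quilla, and Perrin each take $27,000. The remaining share for the deceased Rangi ($27,000) is carried to the next generation.
That pool ($27,000) is divided at the great-grandchildren's generation equally among Soraya, Anna, and Ulla: $9,000 each.

Perrin receives 1/15 of the estate.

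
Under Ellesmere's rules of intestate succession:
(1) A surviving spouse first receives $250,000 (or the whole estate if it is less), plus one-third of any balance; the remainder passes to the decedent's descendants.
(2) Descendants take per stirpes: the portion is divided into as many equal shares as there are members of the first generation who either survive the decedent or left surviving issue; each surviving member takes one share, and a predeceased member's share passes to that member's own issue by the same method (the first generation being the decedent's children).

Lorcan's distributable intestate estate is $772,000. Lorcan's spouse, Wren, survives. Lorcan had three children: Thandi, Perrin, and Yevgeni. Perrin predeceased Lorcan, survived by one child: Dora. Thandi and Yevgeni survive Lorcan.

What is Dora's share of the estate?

Dora receives $116,000.

Wren first takes $250,000, leaving a balance of $522,000. Wren then takes one-third of the balance ($174,000), for a total of $424,000. The remaining $348,000 passes to the descendants.
The descendants' portion ($348,000) is divided into 3 shares of $116,000: Thandi and Yevgeni each take $116,000; Perrin's $116,000 share passes to Perrin's issue.
Perrin's share ($116,000) passes entirely to Dora.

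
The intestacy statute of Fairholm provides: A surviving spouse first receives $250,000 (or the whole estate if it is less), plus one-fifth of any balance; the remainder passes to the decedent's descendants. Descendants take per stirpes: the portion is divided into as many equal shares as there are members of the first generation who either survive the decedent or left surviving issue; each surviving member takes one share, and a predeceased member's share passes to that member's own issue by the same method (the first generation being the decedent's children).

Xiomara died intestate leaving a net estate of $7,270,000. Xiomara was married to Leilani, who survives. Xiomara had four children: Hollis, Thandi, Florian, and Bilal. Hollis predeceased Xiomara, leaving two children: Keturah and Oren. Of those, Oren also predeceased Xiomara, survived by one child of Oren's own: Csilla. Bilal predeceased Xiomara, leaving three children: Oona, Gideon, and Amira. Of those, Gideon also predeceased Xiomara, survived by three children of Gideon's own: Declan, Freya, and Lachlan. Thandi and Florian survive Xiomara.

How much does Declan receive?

Leilani first takes $250,000, leaving a balance of $7,020,000. Leilani then takes one-fifth of the balance ($1,404,000), for a total of $1,654,000. The remaining $5,616,000 passes to the descendants.
The descendants' portion ($5,616,000) is divided into 4 shares of $1,404,000: Thandi and Florian each take $1,404,000; Hollis's $1,404,000 share passes to Hollis's issue; Bilal's $1,404,000 share passes to Bilal's issue.
Hollis's share ($1,404,000) is divided into 2 shares of $702,000: Keturah takes $702,000; Oren's $702,000 share passes to Oren's issue.
Oren's share ($702,000) passes entirely to Csilla.
Bilal's share ($1,404,000) is divided into 3 shares of $468,000: Oona and Amira each take $468,000; Gideon's $468,000 share passes to Gideon's issue.
Gideon's share ($468,000) is divided into 3 shares of $156,000: Declan, Freya, and Lachlan each take $156,000.

Declan receives $156,000.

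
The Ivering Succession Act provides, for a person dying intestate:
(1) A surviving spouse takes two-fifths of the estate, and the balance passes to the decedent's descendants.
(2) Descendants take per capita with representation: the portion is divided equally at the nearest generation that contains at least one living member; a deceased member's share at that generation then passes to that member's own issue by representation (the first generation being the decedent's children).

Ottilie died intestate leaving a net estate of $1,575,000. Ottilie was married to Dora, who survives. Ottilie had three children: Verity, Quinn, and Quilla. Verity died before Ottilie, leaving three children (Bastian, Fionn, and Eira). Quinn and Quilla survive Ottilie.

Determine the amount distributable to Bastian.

Bastian receives $105,000.

Dora takes two-fifths of $1,575,000 = $630,000. The remaining $945,000 passes to the descendants.
The descendants' portion ($945,000) is divided into 3 shares of $315,000: Quinn and Quilla each take $315,000; Verity's $315,000 share passes to Verity's issue.
Verity's share ($315,000) is divided into 3 shares of $105,000: Bastian, Fionn, and Eira each take $105,000.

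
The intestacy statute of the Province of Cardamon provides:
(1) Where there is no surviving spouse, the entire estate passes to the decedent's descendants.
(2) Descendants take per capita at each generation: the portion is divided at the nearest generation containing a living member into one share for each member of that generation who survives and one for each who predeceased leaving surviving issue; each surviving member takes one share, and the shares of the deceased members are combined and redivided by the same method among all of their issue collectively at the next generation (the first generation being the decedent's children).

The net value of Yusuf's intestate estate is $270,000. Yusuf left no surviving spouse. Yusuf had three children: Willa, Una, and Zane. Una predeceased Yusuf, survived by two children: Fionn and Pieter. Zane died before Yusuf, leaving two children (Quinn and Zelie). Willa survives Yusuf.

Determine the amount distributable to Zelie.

The entire $270,000 passes to the descendants.
That amount ($270,000) is divided at the children's generation into 3 shares of $90,000. Willa takes $90,000. The 2 shares of the deceased (Una and Zane) are combined into a pool of $180,000.
That pool ($180,000) is divided at the grandchildren's generation equally among Fionn, Pieter, Quinn, and Zelie: $45,000 each.

Zelie receives $45,000.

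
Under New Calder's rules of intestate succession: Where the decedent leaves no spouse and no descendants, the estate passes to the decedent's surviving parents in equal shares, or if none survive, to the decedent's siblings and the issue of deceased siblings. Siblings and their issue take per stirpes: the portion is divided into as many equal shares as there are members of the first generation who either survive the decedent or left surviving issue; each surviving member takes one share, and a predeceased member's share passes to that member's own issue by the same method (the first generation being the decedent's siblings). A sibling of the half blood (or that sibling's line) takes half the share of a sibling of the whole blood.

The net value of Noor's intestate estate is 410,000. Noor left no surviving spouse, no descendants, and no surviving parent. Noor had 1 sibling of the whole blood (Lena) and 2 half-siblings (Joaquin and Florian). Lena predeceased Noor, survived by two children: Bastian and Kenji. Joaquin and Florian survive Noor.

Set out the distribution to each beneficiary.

The entire 410,000 passes to the siblings and their issue.
Counting each half-blood sibling's line as half a unit, there are 2 units in 410,000, so one unit is 205,000. Whole-blood lines (Lena) take 205,000 each; half-blood lines (Joaquin and Florian) take 102,500 each.
Lena's share (205,000) is divided into 2 shares of 102,500: Bastian and Kenji each take 102,500.

Joaquin: 102,500; Florian: 102,500; Bastian: 102,500; Kenji: 102,500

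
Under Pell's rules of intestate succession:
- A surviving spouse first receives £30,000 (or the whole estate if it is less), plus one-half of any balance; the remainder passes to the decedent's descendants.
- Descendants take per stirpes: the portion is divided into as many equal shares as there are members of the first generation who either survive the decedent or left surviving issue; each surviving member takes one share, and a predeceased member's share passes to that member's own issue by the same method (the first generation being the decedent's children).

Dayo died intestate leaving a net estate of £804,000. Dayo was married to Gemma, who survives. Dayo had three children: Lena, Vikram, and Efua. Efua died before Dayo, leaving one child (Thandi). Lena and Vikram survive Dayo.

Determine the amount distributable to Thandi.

Thandi receives £129,000.

Gemma first takes £30,000, leaving a balance of £774,000. Gemma then takes one-half of the balance (£387,000), for a total of £417,000. The remaining £387,000 passes to the descendants.
The descendants' portion (£387,000) is divided into 3 shares of £129,000: Lena and Vikram each take £129,000; Efua's £129,000 share passes to Efua's issue.
Efua's share (£129,000) passes entirely to Thandi.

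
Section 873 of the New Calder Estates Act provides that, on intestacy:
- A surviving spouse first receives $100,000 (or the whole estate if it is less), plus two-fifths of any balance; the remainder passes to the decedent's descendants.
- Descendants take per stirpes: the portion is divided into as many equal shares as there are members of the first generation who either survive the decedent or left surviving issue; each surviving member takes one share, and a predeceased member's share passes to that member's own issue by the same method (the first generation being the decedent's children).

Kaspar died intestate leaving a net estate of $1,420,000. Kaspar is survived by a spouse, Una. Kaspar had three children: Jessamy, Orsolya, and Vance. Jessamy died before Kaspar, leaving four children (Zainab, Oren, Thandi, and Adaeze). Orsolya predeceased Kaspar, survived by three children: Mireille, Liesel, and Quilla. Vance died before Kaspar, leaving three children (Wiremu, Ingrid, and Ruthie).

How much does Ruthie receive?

Ruthie receives $88,000.

Una first takes $100,000, leaving a balance of $1,320,000. Una then takes two-fifths of the balance ($528,000), for a total of $628,000. The remaining $792,000 passes to the descendants.
The descendants' portion ($792,000) is divided into 3 shares of $264,000: Jessamy's $264,000 share passes to Jessamy's issue; Orsolya's $264,000 share passes to Orsolya's issue; Vance's $264,000 share passes to Vance's issue.
Jessamy's share ($264,000) is divided into 4 shares of $66,000: Zainab, Oren, Thandi, and Adaeze each take $66,000.
Orsolya's share ($264,000) is divided into 3 shares of $88,000: Mireille, Liesel, and Quilla each take $88,000.
Vance's share ($264,000) is divided into 3 shares of $88,000: Wiremu, Ingrid, and Ruthie each take $88,000.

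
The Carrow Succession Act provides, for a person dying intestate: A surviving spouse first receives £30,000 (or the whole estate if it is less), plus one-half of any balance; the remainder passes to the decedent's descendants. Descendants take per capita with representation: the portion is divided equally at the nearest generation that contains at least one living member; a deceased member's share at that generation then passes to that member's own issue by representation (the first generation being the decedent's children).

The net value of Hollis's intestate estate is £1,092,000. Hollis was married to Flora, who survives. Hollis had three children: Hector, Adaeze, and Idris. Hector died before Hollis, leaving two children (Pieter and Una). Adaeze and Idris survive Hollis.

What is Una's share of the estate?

Flora first takes £30,000, leaving a balance of £1,062,000. Flora then takes one-half of the balance (£531,000), for a total of £561,000. The remaining £531,000 passes to the descendants.
The descendants' portion (£531,000) is divided into 3 shares of £177,000: Adaeze and Idris each take £177,000; Hector's £177,000 share passes to Hector's issue.
Hector's share (£177,000) is divided into 2 shares of £88,500: Pieter and Una each take £88,500.

Una receives £88,500.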